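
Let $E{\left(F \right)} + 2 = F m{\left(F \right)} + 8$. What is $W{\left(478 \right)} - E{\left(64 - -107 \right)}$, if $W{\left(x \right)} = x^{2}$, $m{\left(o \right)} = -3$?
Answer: $228991$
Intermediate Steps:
$E{\left(F \right)} = 6 - 3 F$ ($E{\left(F \right)} = -2 + \left(F \left(-3\right) + 8\right) = -2 - \left(-8 + 3 F\right) = 6 - 3 F$)
$W{\left(478 \right)} - E{\left(64 - -107 \right)} = 478^{2} - \left(6 - 3 \left(64 - -107\right)\right) = 228484 - \left(6 - 3 \left(64 + 107\right)\right) = 228484 - \left(6 - 513\right) = 228484 - -507 = 228484 + 507 = 228991$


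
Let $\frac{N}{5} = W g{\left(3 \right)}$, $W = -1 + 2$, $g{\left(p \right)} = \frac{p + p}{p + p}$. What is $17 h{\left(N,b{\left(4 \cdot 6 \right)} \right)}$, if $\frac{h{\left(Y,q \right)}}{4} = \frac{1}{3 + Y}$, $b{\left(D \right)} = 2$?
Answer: $\frac{17}{2} \approx 8.5$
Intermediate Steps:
$g{\left(p \right)} = 1$ ($g{\left(p \right)} = \frac{2 p}{2 p} = 2 p \frac{1}{2 p} = 1$)
$W = 1$
$N = 5$ ($N = 5 \cdot 1 \cdot 1 = 5 \cdot 1 = 5$)
$h{\left(Y,q \right)} = \frac{4}{3 + Y}$
$17 h{\left(N,b{\left(4 \cdot 6 \right)} \right)} = 17 \frac{4}{3 + 5} = 17 \cdot \frac{4}{8} = 17 \cdot 4 \cdot \frac{1}{8} = 17 \cdot \frac{1}{2} = \frac{17}{2}$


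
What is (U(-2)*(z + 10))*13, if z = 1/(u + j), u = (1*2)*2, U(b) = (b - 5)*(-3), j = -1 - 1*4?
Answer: 2457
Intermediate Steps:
j = -5 (j = -1 - 4 = -5)
U(b) = 15 - 3*b (U(b) = (-5 + b)*(-3) = 15 - 3*b)
u = 4 (u = 2*2 = 4)
z = -1 (z = 1/(4 - 5) = 1/(-1) = -1)
(U(-2)*(z + 10))*13 = ((15 - 3*(-2))*(-1 + 10))*13 = ((15 + 6)*9)*13 = (21*9)*13 = 189*13 = 2457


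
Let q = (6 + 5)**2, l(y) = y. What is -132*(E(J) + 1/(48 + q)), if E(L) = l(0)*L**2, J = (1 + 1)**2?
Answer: -132/169 ≈ -0.78106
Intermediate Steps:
J = 4 (J = 2**2 = 4)
E(L) = 0 (E(L) = 0*L**2 = 0)
q = 121 (q = 11**2 = 121)
-132*(E(J) + 1/(48 + q)) = -132*(0 + 1/(48 + 121)) = -132*(0 + 1/169) = -132*1/169 = -132/169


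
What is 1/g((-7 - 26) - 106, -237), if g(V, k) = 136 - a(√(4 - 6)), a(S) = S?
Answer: 68/9249 + I*√2/18498 ≈ 0.0073521 + 7.6452e-5*I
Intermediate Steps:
g(V, k) = 136 - I*√2 (g(V, k) = 136 - √(4 - 6) = 136 - √(-2) = 136 - I*√2)
1/g((-7 - 26) - 106, -237) = 1/(136 - I*√2)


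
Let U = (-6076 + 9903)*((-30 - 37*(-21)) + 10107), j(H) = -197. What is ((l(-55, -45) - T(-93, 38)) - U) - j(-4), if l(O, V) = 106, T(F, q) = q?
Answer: -41537993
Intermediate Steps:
U = 41538258 (U = 3827*((-30 + 777) + 10107) = 3827*(747 + 10107) = 3827*10854 = 41538258)
((l(-55, -45) - T(-93, 38)) - U) - j(-4) = ((106 - 1*38) - 1*41538258) - 1*(-197) = ((106 - 38) - 41538258) + 197 = (68 - 41538258) + 197 = -41538190 + 197 = -41537993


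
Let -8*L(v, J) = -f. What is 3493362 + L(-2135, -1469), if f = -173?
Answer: 27946723/8 ≈ 3.4933e+6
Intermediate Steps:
L(v, J) = -173/8 (L(v, J) = -(-1)*(-173)/8 = -⅛*173 = -173/8)
3493362 + L(-2135, -1469) = 3493362 - 173/8 = 27946723/8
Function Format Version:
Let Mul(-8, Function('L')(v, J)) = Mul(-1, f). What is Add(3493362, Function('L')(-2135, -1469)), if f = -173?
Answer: Rational(27946723, 8) ≈ 3.4933e+6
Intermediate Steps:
Function('L')(v, J) = Rational(-173, 8) (Function('L')(v, J) = Mul(Rational(-1, 8), Mul(-1, -173)) = Mul(Rational(-1, 8), 173) = Rational(-173, 8))
Add(3493362, Function('L')(-2135, -1469)) = Add(3493362, Rational(-173, 8)) = Rational(27946723, 8)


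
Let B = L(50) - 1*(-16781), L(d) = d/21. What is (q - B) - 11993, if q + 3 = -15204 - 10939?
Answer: -1153370/21 ≈ -54922.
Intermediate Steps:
L(d) = d/21 (L(d) = d*(1/21) = d/21)
q = -26146 (q = -3 + (-15204 - 10939) = -3 - 26143 = -26146)
B = 352451/21 (B = (1/21)*50 - 1*(-16781) = 50/21 + 16781 = 352451/21 ≈ 16783.)
(q - B) - 11993 = (-26146 - 1*352451/21) - 11993 = (-26146 - 352451/21) - 11993 = -901517/21 - 11993 = -1153370/21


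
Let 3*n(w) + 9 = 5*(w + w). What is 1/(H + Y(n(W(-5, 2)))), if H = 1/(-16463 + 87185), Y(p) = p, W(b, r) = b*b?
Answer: 70722/5681335 ≈ 0.012448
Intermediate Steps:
W(b, r) = b**2
n(w) = -3 + 10*w/3 (n(w) = -3 + (5*(w + w))/3 = -3 + (5*(2*w))/3 = -3 + (10*w)/3 = -3 + 10*w/3)
H = 1/70722 ≈ 1.4140e-5
1/(H + Y(n(W(-5, 2)))) = 1/(1/70722 + (-3 + (10/3)*(-5)**2)) = 1/(1/70722 + (-3 + (10/3)*25)) = 1/(1/70722 + (-3 + 250/3)) = 1/(1/70722 + 241/3) = 1/(5681335/70722) = 70722/5681335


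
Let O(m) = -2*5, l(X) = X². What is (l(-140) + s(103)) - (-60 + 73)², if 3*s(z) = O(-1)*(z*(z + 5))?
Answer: -17649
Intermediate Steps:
O(m) = -10
s(z) = -10*z*(5 + z)/3 (s(z) = (-10*z*(z + 5))/3 = (-10*z*(5 + z))/3 = -10*z*(5 + z)/3)
(l(-140) + s(103)) - (-60 + 73)² = ((-140)² - 10/3*103*(5 + 103)) - (-60 + 73)² = (19600 - 10/3*103*108) - 1*13² = (19600 - 37080) - 1*169 = -17480 - 169 = -17649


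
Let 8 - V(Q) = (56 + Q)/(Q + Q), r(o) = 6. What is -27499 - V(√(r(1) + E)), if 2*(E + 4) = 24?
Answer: -55013/2 + 2*√14 ≈ -27499.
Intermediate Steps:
E = 8 (E = -4 + (½)*24 = -4 + 12 = 8)
V(Q) = 8 - (56 + Q)/(2*Q) (V(Q) = 8 - (56 + Q)/(Q + Q) = 8 - (56 + Q)/(2*Q))
-27499 - V(√(r(1) + E)) = -27499 - (15/2 - 28/√(6 + 8)) = -27499 - (15/2 - 28*√14/14) = -27499 - (15/2 - 2*√14) = -27499 + (-15/2 + 2*√14) = -55013/2 + 2*√14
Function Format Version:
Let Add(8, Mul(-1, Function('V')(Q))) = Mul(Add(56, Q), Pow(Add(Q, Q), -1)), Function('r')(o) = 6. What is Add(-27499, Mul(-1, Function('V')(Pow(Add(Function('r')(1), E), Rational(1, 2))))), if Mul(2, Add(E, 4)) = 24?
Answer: Add(Rational(-55013, 2), Mul(2, Pow(14, Rational(1, 2)))) ≈ -27499.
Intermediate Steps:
E = 8 (E = Add(-4, Mul(Rational(1, 2), 24)) = Add(-4, 12) = 8)
Function('V')(Q) = Add(8, Mul(Rational(-1, 2), Pow(Q, -1), Add(56, Q))) (Function('V')(Q) = Add(8, Mul(-1, Mul(Add(56, Q), Pow(Add(Q, Q), -1)))) = Add(8, Mul(-1, Mul(Add(56, Q), Pow(Mul(2, Q), -1)))) = Add(8, Mul(-1, Mul(Add(56, Q), Mul(Rational(1, 2), Pow(Q, -1))))) = Add(8, Mul(-1, Mul(Rational(1, 2), Pow(Q, -1), Add(56, Q)))) = Add(8, Mul(Rational(-1, 2), Pow(Q, -1), Add(56, Q))))
Add(-27499, Mul(-1, Function('V')(Pow(Add(Function('r')(1), E), Rational(1, 2))))) = Add(-27499, Mul(-1, Add(Rational(15, 2), Mul(-28, Pow(Pow(Add(6, 8), Rational(1, 2)), -1))))) = Add(-27499, Mul(-1, Add(Rational(15, 2), Mul(-28, Pow(Pow(14, Rational(1, 2)), -1))))) = Add(-27499, Mul(-1, Add(Rational(15, 2), Mul(-28, Mul(Rational(1, 14), Pow(14, Rational(1, 2))))))) = Add(-27499, Mul(-1, Add(Rational(15, 2), Mul(-2, Pow(14, Rational(1, 2)))))) = Add(-27499, Add(Rational(-15, 2), Mul(2, Pow(14, Rational(1, 2))))) = Add(Rational(-55013, 2), Mul(2, Pow(14, Rational(1, 2))))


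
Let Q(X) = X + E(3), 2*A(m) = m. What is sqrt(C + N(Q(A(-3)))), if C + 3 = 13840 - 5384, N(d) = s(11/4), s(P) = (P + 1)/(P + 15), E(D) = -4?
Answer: sqrt(42612638)/71 ≈ 91.941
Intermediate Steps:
A(m) = m/2
Q(X) = -4 + X (Q(X) = X - 4 = -4 + X)
s(P) = (1 + P)/(15 + P)
N(d) = 15/71 (N(d) = (1 + 11/4)/(15 + 11/4) = (15/4)/(71/4) = (4/71)*(15/4) = 15/71)
C = 8453 (C = -3 + (13840 - 5384) = -3 + 8456 = 8453)
sqrt(C + N(Q(A(-3)))) = sqrt(8453 + 15/71) = sqrt(600178/71) = sqrt(42612638)/71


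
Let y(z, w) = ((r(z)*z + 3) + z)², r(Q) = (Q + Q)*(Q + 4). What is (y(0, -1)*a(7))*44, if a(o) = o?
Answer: 2772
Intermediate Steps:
r(Q) = 2*Q*(4 + Q) (r(Q) = (2*Q)*(4 + Q) = 2*Q*(4 + Q))
y(z, w) = (3 + z + 2*z²*(4 + z))² (y(z, w) = (((2*z*(4 + z))*z + 3) + z)² = ((2*z²*(4 + z) + 3) + z)² = ((3 + 2*z²*(4 + z)) + z)² = (3 + z + 2*z²*(4 + z))²)
(y(0, -1)*a(7))*44 = ((3 + 0 + 2*0²*(4 + 0))²*7)*44 = ((3 + 0 + 2*0*4)²*7)*44 = ((3 + 0 + 0)²*7)*44 = (3²*7)*44 = (9*7)*44 = 63*44 = 2772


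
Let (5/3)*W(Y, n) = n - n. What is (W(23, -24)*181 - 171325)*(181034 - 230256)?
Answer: 8432959150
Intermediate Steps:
W(Y, n) = 0 (W(Y, n) = 3*(n - n)/5 = (3/5)*0 = 0)
(W(23, -24)*181 - 171325)*(181034 - 230256) = (0*181 - 171325)*(181034 - 230256) = (0 - 171325)*(-49222) = -171325*(-49222) = 8432959150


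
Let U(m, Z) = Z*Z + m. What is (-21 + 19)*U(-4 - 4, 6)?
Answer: -56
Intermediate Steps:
U(m, Z) = m + Z² (U(m, Z) = Z² + m = m + Z²)
(-21 + 19)*U(-4 - 4, 6) = (-21 + 19)*((-4 - 4) + 6²) = -2*(-8 + 36) = -2*28 = -56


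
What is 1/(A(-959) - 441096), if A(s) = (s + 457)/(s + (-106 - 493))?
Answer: -779/343613533 ≈ -2.2671e-6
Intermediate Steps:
A(s) = (457 + s)/(-599 + s) (A(s) = (457 + s)/(s - 599) = (457 + s)/(-599 + s))
1/(A(-959) - 441096) = 1/((457 - 959)/(-599 - 959) - 441096) = 1/(-502/(-1558) - 441096) = 1/(-1/1558*(-502) - 441096) = 1/(251/779 - 441096) = 1/(-343613533/779) = -779/343613533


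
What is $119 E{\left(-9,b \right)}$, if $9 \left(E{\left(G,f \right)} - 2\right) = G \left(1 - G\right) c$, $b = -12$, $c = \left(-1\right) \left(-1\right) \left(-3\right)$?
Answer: $3808$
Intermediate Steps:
$c = -3$ ($c = 1 \left(-3\right) = -3$)
$E{\left(G,f \right)} = 2 - \frac{G \left(1 - G\right)}{3}$ ($E{\left(G,f \right)} = 2 + \frac{G \left(1 - G\right) \left(-3\right)}{9} = 2 + \frac{\left(-3\right) G \left(1 - G\right)}{9} = 2 - \frac{G \left(1 - G\right)}{3}$)
$119 E{\left(-9,b \right)} = 119 \left(2 - -3 + \frac{\left(-9\right)^{2}}{3}\right) = 119 \left(2 + 3 + \frac{1}{3} \cdot 81\right) = 119 \left(2 + 3 + 27\right) = 119 \cdot 32 = 3808$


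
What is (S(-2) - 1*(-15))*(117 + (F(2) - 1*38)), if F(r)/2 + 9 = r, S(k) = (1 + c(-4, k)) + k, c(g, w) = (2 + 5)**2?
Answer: 4095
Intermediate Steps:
c(g, w) = 49 (c(g, w) = 7**2 = 49)
S(k) = 50 + k (S(k) = (1 + 49) + k = 50 + k)
F(r) = -18 + 2*r
(S(-2) - 1*(-15))*(117 + (F(2) - 1*38)) = ((50 - 2) - 1*(-15))*(117 + ((-18 + 2*2) - 1*38)) = (48 + 15)*(117 + ((-18 + 4) - 38)) = 63*(117 + (-14 - 38)) = 63*(117 - 52) = 63*65 = 4095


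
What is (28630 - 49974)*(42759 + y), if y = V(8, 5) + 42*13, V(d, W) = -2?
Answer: -924259232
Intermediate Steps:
y = 544 (y = -2 + 42*13 = -2 + 546 = 544)
(28630 - 49974)*(42759 + y) = (28630 - 49974)*(42759 + 544) = -21344*43303 = -924259232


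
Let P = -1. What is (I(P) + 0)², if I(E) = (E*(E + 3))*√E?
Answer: -4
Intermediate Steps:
I(E) = E^(3/2)*(3 + E) (I(E) = (E*(3 + E))*√E = E^(3/2)*(3 + E))
(I(P) + 0)² = ((-1)^(3/2)*(3 - 1) + 0)² = (-I*2 + 0)² = (-2*I + 0)² = (-2*I)² = -4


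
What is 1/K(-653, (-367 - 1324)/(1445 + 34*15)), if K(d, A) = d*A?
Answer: 1955/1104223 ≈ 0.0017705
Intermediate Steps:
K(d, A) = A*d
1/K(-653, (-367 - 1324)/(1445 + 34*15)) = 1/(((-367 - 1324)/(1445 + 34*15))*(-653)) = 1/(-1691/(1445 + 510)*(-653)) = 1/(-1691/1955*(-653)) = 1/(1104223/1955) = 1955/1104223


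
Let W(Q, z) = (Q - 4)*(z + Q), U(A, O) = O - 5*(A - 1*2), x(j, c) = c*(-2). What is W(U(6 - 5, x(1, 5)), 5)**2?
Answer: 0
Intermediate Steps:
x(j, c) = -2*c
U(A, O) = 10 + O - 5*A (U(A, O) = O - 5*(A - 2) = O - 5*(-2 + A) = O + (10 - 5*A) = 10 + O - 5*A)
W(Q, z) = (-4 + Q)*(Q + z)
W(U(6 - 5, x(1, 5)), 5)**2 = ((10 - 2*5 - 5*(6 - 5))**2 - 4*(10 - 2*5 - 5*(6 - 5)) - 4*5 + (10 - 2*5 - 5*(6 - 5))*5)**2 = ((10 - 10 - 5*1)**2 - 4*(10 - 10 - 5*1) - 20 + (10 - 10 - 5*1)*5)**2 = ((10 - 10 - 5)**2 - 4*(10 - 10 - 5) - 20 + (10 - 10 - 5)*5)**2 = ((-5)**2 - 4*(-5) - 20 - 5*5)**2 = (25 + 20 - 20 - 25)**2 = 0**2 = 0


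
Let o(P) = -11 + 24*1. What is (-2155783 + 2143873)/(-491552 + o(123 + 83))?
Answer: 11910/491539 ≈ 0.024230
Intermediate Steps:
o(P) = 13 (o(P) = -11 + 24 = 13)
(-2155783 + 2143873)/(-491552 + o(123 + 83)) = (-2155783 + 2143873)/(-491552 + 13) = -11910/(-491539) = -11910*(-1/491539) = 11910/491539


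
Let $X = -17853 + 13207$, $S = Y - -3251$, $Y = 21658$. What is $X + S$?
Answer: $20263$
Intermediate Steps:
$S = 24909$ ($S = 21658 - -3251 = 21658 + 3251 = 24909$)
$X = -4646$
$X + S = -4646 + 24909 = 20263$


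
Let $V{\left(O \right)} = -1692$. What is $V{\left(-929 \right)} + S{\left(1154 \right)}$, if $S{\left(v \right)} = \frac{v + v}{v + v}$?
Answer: $-1691$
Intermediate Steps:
$S{\left(v \right)} = 1$ ($S{\left(v \right)} = \frac{2 v}{2 v} = 2 v \frac{1}{2 v} = 1$)
$V{\left(-929 \right)} + S{\left(1154 \right)} = -1692 + 1 = -1691$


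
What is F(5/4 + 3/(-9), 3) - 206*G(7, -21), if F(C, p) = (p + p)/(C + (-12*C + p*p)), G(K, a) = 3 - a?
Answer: -64344/13 ≈ -4949.5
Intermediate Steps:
F(C, p) = 2*p/(p**2 - 11*C) (F(C, p) = (2*p)/(C + (-12*C + p**2)) = (2*p)/(C + (p**2 - 12*C)) = (2*p)/(p**2 - 11*C) = 2*p/(p**2 - 11*C))
F(5/4 + 3/(-9), 3) - 206*G(7, -21) = 2*3/(3**2 - 11*(5/4 + 3/(-9))) - 206*(3 - 1*(-21)) = 2*3/(9 - 11*(5*(1/4) + 3*(-1/9))) - 206*(3 + 21) = 2*3/(9 - 11*(5/4 - 1/3)) - 206*24 = 2*3/(9 - 11*11/12) - 4944 = 2*3/(9 - 121/12) - 4944 = 2*3/(-13/12) - 4944 = 2*3*(-12/13) - 4944 = -72/13 - 4944 = -64344/13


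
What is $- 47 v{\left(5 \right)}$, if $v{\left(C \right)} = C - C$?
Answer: $0$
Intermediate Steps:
$v{\left(C \right)} = 0$
$- 47 v{\left(5 \right)} = \left(-47\right) 0 = 0$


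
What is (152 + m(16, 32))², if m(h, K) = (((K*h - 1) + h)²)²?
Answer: 5949561024239818193649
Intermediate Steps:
m(h, K) = (-1 + h + K*h)⁴ (m(h, K) = (((-1 + K*h) + h)²)² = ((-1 + h + K*h)²)² = (-1 + h + K*h)⁴)
(152 + m(16, 32))² = (152 + (-1 + 16 + 32*16)⁴)² = (152 + (-1 + 16 + 512)⁴)² = (152 + 527⁴)² = (152 + 77133397441)² = 77133397593² = 5949561024239818193649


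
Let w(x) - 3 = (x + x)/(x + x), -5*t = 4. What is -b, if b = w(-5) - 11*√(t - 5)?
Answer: -4 + 11*I*√145/5 ≈ -4.0 + 26.492*I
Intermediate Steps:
t = -⅘ (t = -⅕*4 = -⅘ ≈ -0.80000)
w(x) = 4 (w(x) = 3 + (x + x)/(x + x) = 3 + (2*x)/((2*x)) = 3 + (2*x)*(1/(2*x)) = 3 + 1 = 4)
b = 4 - 11*I*√145/5 (b = 4 - 11*√(-⅘ - 5) = 4 - 11*I*√145/5 ≈ 4.0 - 26.492*I)
-b = -(4 - 11*I*√145/5) = -4 + 11*I*√145/5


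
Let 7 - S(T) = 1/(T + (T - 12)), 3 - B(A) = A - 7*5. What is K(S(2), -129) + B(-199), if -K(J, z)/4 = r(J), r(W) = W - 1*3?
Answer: 441/2 ≈ 220.50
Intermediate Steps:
B(A) = 38 - A (B(A) = 3 - (A - 7*5) = 3 - (A - 35) = 3 - (-35 + A) = 3 + (35 - A) = 38 - A)
S(T) = 7 - 1/(-12 + 2*T) (S(T) = 7 - 1/(T + (T - 12)) = 7 - 1/(T + (-12 + T)) = 7 - 1/(-12 + 2*T))
r(W) = -3 + W (r(W) = W - 3 = -3 + W)
K(J, z) = 12 - 4*J (K(J, z) = -4*(-3 + J) = 12 - 4*J)
K(S(2), -129) + B(-199) = (12 - 2*(-85 + 14*2)/(-6 + 2)) + (38 - 1*(-199)) = (12 - 2*(-85 + 28)/(-4)) + (38 + 199) = (12 - 2*(-1)*(-57)/4) + 237 = (12 - 4*57/8) + 237 = (12 - 57/2) + 237 = -33/2 + 237 = 441/2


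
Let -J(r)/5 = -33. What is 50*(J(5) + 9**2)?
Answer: 12300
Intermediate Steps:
J(r) = 165 (J(r) = -5*(-33) = 165)
50*(J(5) + 9**2) = 50*(165 + 9**2) = 50*(165 + 81) = 50*246 = 12300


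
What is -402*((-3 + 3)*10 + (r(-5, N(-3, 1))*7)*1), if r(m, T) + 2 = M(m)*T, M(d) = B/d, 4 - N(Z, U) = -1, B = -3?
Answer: -2814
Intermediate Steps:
N(Z, U) = 5 (N(Z, U) = 4 - 1*(-1) = 4 + 1 = 5)
M(d) = -3/d
r(m, T) = -2 - 3*T/m (r(m, T) = -2 + (-3/m)*T = -2 - 3*T/m)
-402*((-3 + 3)*10 + (r(-5, N(-3, 1))*7)*1) = -402*((-3 + 3)*10 + ((-2 - 3*5/(-5))*7)*1) = -402*(0*10 + ((-2 - 3*5*(-1/5))*7)*1) = -402*(0 + ((-2 + 3)*7)*1) = -402*(0 + (1*7)*1) = -402*(0 + 7*1) = -402*(0 + 7) = -402*7 = -2814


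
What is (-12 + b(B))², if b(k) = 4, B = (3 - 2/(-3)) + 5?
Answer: 64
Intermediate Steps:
B = 26/3 (B = (3 - 2*(-⅓)) + 5 = (3 + ⅔) + 5 = 11/3 + 5 = 26/3 ≈ 8.6667)
(-12 + b(B))² = (-12 + 4)² = (-8)² = 64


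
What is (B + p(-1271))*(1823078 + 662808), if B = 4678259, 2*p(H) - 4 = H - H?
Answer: 11629623524246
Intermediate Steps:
p(H) = 2 (p(H) = 2 + (H - H)/2 = 2 + (½)*0 = 2 + 0 = 2)
(B + p(-1271))*(1823078 + 662808) = (4678259 + 2)*(1823078 + 662808) = 4678261*2485886 = 11629623524246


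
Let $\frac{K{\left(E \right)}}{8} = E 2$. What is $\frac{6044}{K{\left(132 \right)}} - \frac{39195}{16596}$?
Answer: $\frac{121711}{243408} \approx 0.50003$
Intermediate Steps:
$K{\left(E \right)} = 16 E$ ($K{\left(E \right)} = 8 E 2 = 8 \cdot 2 E = 16 E$)
$\frac{6044}{K{\left(132 \right)}} - \frac{39195}{16596} = \frac{6044}{16 \cdot 132} - \frac{39195}{16596} = \frac{6044}{2112} - \frac{4355}{1844} = 6044 \cdot \frac{1}{2112} - \frac{4355}{1844} = \frac{1511}{528} - \frac{4355}{1844} = \frac{121711}{243408}$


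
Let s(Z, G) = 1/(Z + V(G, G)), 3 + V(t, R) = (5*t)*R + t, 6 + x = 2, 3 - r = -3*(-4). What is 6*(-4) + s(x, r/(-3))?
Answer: -983/41 ≈ -23.976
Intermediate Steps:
r = -9 (r = 3 - (-3)*(-4) = 3 - 1*12 = 3 - 12 = -9)
x = -4 (x = -6 + 2 = -4)
V(t, R) = -3 + t + 5*R*t (V(t, R) = -3 + ((5*t)*R + t) = -3 + (5*R*t + t) = -3 + (t + 5*R*t) = -3 + t + 5*R*t)
s(Z, G) = 1/(-3 + G + Z + 5*G**2) (s(Z, G) = 1/(Z + (-3 + G + 5*G*G)) = 1/(Z + (-3 + G + 5*G**2)) = 1/(-3 + G + Z + 5*G**2))
6*(-4) + s(x, r/(-3)) = 6*(-4) + 1/(-3 - 9/(-3) - 4 + 5*(-9/(-3))**2) = -24 + 1/(-3 - 9*(-1/3) - 4 + 5*(-9*(-1/3))**2) = -24 + 1/(-3 + 3 - 4 + 5*3**2) = -24 + 1/(-3 + 3 - 4 + 5*9) = -24 + 1/(-3 + 3 - 4 + 45) = -24 + 1/41 = -983/41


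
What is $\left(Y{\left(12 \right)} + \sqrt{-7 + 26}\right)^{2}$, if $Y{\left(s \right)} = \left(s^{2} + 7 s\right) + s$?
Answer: $\left(240 + \sqrt{19}\right)^{2} \approx 59711.0$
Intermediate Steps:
$Y{\left(s \right)} = s^{2} + 8 s$
$\left(Y{\left(12 \right)} + \sqrt{-7 + 26}\right)^{2} = \left(12 \left(8 + 12\right) + \sqrt{-7 + 26}\right)^{2} = \left(12 \cdot 20 + \sqrt{19}\right)^{2} = \left(240 + \sqrt{19}\right)^{2}$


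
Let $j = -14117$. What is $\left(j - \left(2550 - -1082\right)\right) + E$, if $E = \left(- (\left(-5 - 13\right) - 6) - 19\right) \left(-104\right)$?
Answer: $-18269$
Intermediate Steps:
$E = -520$ ($E = \left(- (-18 - 6) - 19\right) \left(-104\right) = \left(\left(-1\right) \left(-24\right) - 19\right) \left(-104\right) = \left(24 - 19\right) \left(-104\right) = 5 \left(-104\right) = -520$)
$\left(j - \left(2550 - -1082\right)\right) + E = \left(-14117 - \left(2550 - -1082\right)\right) - 520 = \left(-14117 - \left(2550 + 1082\right)\right) - 520 = \left(-14117 - 3632\right) - 520 = -17749 - 520 = -18269$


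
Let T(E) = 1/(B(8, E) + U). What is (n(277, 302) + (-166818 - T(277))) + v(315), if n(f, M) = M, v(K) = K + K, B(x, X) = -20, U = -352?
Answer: -61709591/372 ≈ -1.6589e+5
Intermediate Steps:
T(E) = -1/372 (T(E) = 1/(-20 - 352) = 1/(-372) = -1/372)
v(K) = 2*K
(n(277, 302) + (-166818 - T(277))) + v(315) = (302 + (-166818 - 1*(-1/372))) + 2*315 = (302 + (-166818 + 1/372)) + 630 = (302 - 62056295/372) + 630 = -61943951/372 + 630 = -61709591/372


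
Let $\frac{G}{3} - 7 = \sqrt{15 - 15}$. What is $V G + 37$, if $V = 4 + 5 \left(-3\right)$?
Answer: $-194$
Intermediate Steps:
$V = -11$ ($V = 4 - 15 = -11$)
$G = 21$ ($G = 21 + 3 \sqrt{15 - 15} = 21 + 3 \sqrt{0} = 21 + 3 \cdot 0 = 21 + 0 = 21$)
$V G + 37 = \left(-11\right) 21 + 37 = -231 + 37 = -194$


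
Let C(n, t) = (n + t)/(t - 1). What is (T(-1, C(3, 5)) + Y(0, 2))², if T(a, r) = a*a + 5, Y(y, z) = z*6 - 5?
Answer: 169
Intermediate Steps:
Y(y, z) = -5 + 6*z (Y(y, z) = 6*z - 5 = -5 + 6*z)
C(n, t) = (n + t)/(-1 + t)
T(a, r) = 5 + a² (T(a, r) = a² + 5 = 5 + a²)
(T(-1, C(3, 5)) + Y(0, 2))² = ((5 + (-1)²) + (-5 + 6*2))² = ((5 + 1) + (-5 + 12))² = (6 + 7)² = 13² = 169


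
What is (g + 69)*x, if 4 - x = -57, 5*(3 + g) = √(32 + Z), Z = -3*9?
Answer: 4026 + 61*√5/5 ≈ 4053.3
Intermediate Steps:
Z = -27
g = -3 + √5/5 (g = -3 + √(32 - 27)/5 = -3 + √5/5 ≈ -2.5528)
x = 61 (x = 4 - 1*(-57) = 4 + 57 = 61)
(g + 69)*x = ((-3 + √5/5) + 69)*61 = (66 + √5/5)*61 = 4026 + 61*√5/5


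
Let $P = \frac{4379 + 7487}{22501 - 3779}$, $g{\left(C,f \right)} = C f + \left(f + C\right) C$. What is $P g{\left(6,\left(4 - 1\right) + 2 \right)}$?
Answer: $\frac{569568}{9361} \approx 60.845$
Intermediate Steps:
$g{\left(C,f \right)} = C f + C \left(C + f\right)$ ($g{\left(C,f \right)} = C f + \left(C + f\right) C = C f + C \left(C + f\right)$)
$P = \frac{5933}{9361}$ ($P = \frac{11866}{18722} = 11866 \cdot \frac{1}{18722} = \frac{5933}{9361} \approx 0.6338$)
$P g{\left(6,\left(4 - 1\right) + 2 \right)} = \frac{5933 \cdot 6 \left(6 + 2 \left(\left(4 - 1\right) + 2\right)\right)}{9361} = \frac{5933 \cdot 6 \left(6 + 2 \left(3 + 2\right)\right)}{9361} = \frac{5933 \cdot 6 \left(6 + 2 \cdot 5\right)}{9361} = \frac{5933 \cdot 6 \left(6 + 10\right)}{9361} = \frac{5933 \cdot 6 \cdot 16}{9361} = \frac{5933}{9361} \cdot 96 = \frac{569568}{9361}$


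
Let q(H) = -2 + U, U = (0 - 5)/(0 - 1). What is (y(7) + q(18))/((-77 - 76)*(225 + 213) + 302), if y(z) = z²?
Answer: -13/16678 ≈ -0.00077947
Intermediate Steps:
U = 5 (U = -5/(-1) = -5*(-1) = 5)
q(H) = 3 (q(H) = -2 + 5 = 3)
(y(7) + q(18))/((-77 - 76)*(225 + 213) + 302) = (7² + 3)/((-77 - 76)*(225 + 213) + 302) = (49 + 3)/(-153*438 + 302) = 52/(-67014 + 302) = 52/(-66712) = 52*(-1/66712) = -13/16678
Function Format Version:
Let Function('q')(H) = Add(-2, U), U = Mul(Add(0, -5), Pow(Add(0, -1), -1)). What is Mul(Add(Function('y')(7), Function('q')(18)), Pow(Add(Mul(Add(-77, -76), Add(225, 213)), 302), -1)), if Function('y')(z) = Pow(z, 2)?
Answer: Rational(-13, 16678) ≈ -0.00077947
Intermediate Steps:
U = 5 (U = Mul(-5, Pow(-1, -1)) = Mul(-5, -1) = 5)
Function('q')(H) = 3 (Function('q')(H) = Add(-2, 5) = 3)
Mul(Add(Function('y')(7), Function('q')(18)), Pow(Add(Mul(Add(-77, -76), Add(225, 213)), 302), -1)) = Mul(Add(Pow(7, 2), 3), Pow(Add(Mul(Add(-77, -76), Add(225, 213)), 302), -1)) = Mul(Add(49, 3), Pow(Add(Mul(-153, 438), 302), -1)) = Mul(52, Pow(Add(-67014, 302), -1)) = Mul(52, Pow(-66712, -1)) = Mul(52, Rational(-1, 66712)) = Rational(-13, 16678)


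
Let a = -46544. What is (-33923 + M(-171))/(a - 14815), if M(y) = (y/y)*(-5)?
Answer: 33928/61359 ≈ 0.55294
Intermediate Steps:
M(y) = -5 (M(y) = 1*(-5) = -5)
(-33923 + M(-171))/(a - 14815) = (-33923 - 5)/(-46544 - 14815) = -33928/(-61359) = -33928*(-1/61359) = 33928/61359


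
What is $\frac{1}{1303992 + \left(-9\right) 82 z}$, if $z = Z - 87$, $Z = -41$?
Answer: $\frac{1}{1398456} \approx 7.1507 \cdot 10^{-7}$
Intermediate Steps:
$z = -128$ ($z = -41 - 87 = -128$)
$\frac{1}{1303992 + \left(-9\right) 82 z} = \frac{1}{1303992 + \left(-9\right) 82 \left(-128\right)} = \frac{1}{1303992 - -94464} = \frac{1}{1303992 + 94464} = \frac{1}{1398456}$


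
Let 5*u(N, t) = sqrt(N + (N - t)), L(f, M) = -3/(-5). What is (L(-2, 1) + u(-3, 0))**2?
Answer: (3 + I*sqrt(6))**2/25 ≈ 0.12 + 0.58788*I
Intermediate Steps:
L(f, M) = 3/5 (L(f, M) = -3*(-1/5) = 3/5)
u(N, t) = sqrt(-t + 2*N)/5 (u(N, t) = sqrt(N + (N - t))/5 = sqrt(-t + 2*N)/5)
(L(-2, 1) + u(-3, 0))**2 = (3/5 + sqrt(-1*0 + 2*(-3))/5)**2 = (3/5 + sqrt(0 - 6)/5)**2 = (3/5 + sqrt(-6)/5)**2 = (3/5 + (I*sqrt(6))/5)**2 = (3/5 + I*sqrt(6)/5)**2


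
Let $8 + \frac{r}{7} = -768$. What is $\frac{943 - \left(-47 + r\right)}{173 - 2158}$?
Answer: $- \frac{6422}{1985} \approx -3.2353$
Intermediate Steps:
$r = -5432$ ($r = -56 + 7 \left(-768\right) = -56 - 5376 = -5432$)
$\frac{943 - \left(-47 + r\right)}{173 - 2158} = \frac{943 + \left(47 - -5432\right)}{173 - 2158} = \frac{943 + \left(47 + 5432\right)}{-1985} = \left(943 + 5479\right) \left(- \frac{1}{1985}\right) = 6422 \left(- \frac{1}{1985}\right) = - \frac{6422}{1985}$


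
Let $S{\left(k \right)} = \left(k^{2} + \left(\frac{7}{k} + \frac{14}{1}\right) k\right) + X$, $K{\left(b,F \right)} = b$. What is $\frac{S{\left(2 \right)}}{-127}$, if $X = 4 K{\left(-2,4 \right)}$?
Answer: $- \frac{31}{127} \approx -0.24409$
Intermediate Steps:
$X = -8$ ($X = 4 \left(-2\right) = -8$)
$S{\left(k \right)} = -8 + k^{2} + k \left(14 + \frac{7}{k}\right)$ ($S{\left(k \right)} = \left(k^{2} + \left(\frac{7}{k} + \frac{14}{1}\right) k\right) - 8 = \left(k^{2} + \left(\frac{7}{k} + 14 \cdot 1\right) k\right) - 8 = \left(k^{2} + \left(\frac{7}{k} + 14\right) k\right) - 8 = \left(k^{2} + \left(14 + \frac{7}{k}\right) k\right) - 8 = \left(k^{2} + k \left(14 + \frac{7}{k}\right)\right) - 8 = -8 + k^{2} + k \left(14 + \frac{7}{k}\right)$)
$\frac{S{\left(2 \right)}}{-127} = \frac{-1 + 2^{2} + 14 \cdot 2}{-127} = \left(-1 + 4 + 28\right) \left(- \frac{1}{127}\right) = 31 \left(- \frac{1}{127}\right) = - \frac{31}{127}$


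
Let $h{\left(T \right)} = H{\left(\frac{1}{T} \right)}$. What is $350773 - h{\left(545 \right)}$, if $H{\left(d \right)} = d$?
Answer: $\frac{191171284}{545} \approx 3.5077 \cdot 10^{5}$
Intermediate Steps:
$h{\left(T \right)} = \frac{1}{T}$
$350773 - h{\left(545 \right)} = 350773 - \frac{1}{545} = \frac{191171284}{545}$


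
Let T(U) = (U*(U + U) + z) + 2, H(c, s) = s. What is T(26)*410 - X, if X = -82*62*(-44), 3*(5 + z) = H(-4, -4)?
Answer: 986542/3 ≈ 3.2885e+5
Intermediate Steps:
z = -19/3 (z = -5 + (1/3)*(-4) = -5 - 4/3 = -19/3 ≈ -6.3333)
T(U) = -13/3 + 2*U**2 (T(U) = (U*(U + U) - 19/3) + 2 = (U*(2*U) - 19/3) + 2 = (2*U**2 - 19/3) + 2 = (-19/3 + 2*U**2) + 2 = -13/3 + 2*U**2)
X = 223696 (X = -5084*(-44) = 223696)
T(26)*410 - X = (-13/3 + 2*26**2)*410 - 1*223696 = (-13/3 + 2*676)*410 - 223696 = (-13/3 + 1352)*410 - 223696 = (4043/3)*410 - 223696 = 1657630/3 - 223696 = 986542/3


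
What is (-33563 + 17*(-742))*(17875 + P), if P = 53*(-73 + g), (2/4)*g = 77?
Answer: -1023651736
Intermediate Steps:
g = 154 (g = 2*77 = 154)
P = 4293 (P = 53*(-73 + 154) = 53*81 = 4293)
(-33563 + 17*(-742))*(17875 + P) = (-33563 + 17*(-742))*(17875 + 4293) = (-33563 - 12614)*22168 = -46177*22168 = -1023651736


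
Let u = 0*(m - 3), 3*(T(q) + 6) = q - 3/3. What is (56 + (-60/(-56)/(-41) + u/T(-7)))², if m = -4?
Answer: 1032272641/329476 ≈ 3133.1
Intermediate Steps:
T(q) = -19/3 + q/3 (T(q) = -6 + (q - 3/3)/3 = -6 + (q - 3*⅓)/3 = -6 + (q - 1)/3 = -6 + (-1 + q)/3 = -6 + (-⅓ + q/3) = -19/3 + q/3)
u = 0 (u = 0*(-4 - 3) = 0*(-7) = 0)
(56 + (-60/(-56)/(-41) + u/T(-7)))² = (56 + (-60/(-56)/(-41) + 0/(-19/3 + (⅓)*(-7))))² = (56 + (-60*(-1/56)*(-1/41) + 0/(-19/3 - 7/3)))² = (56 + ((15/14)*(-1/41) + 0/(-26/3)))² = (56 + (-15/574 + 0*(-3/26)))² = (56 + (-15/574 + 0))² = (56 - 15/574)² = (32129/574)² = 1032272641/329476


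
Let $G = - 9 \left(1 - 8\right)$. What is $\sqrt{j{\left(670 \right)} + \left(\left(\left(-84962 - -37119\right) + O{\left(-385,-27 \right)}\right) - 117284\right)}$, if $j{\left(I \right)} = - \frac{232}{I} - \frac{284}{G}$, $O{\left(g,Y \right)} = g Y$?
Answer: $\frac{2 i \sqrt{1914529116815}}{7035} \approx 393.37 i$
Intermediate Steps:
$O{\left(g,Y \right)} = Y g$
$G = 63$ ($G = \left(-9\right) \left(-7\right) = 63$)
$j{\left(I \right)} = - \frac{284}{63} - \frac{232}{I}$ ($j{\left(I \right)} = - \frac{232}{I} - \frac{284}{63} = - \frac{284}{63} - \frac{232}{I}$)
$\sqrt{j{\left(670 \right)} + \left(\left(\left(-84962 - -37119\right) + O{\left(-385,-27 \right)}\right) - 117284\right)} = \sqrt{\left(- \frac{284}{63} - \frac{232}{670}\right) - 154732} = \sqrt{\left(- \frac{284}{63} - \frac{116}{335}\right) + \left(\left(\left(-84962 + 37119\right) + 10395\right) - 117284\right)} = \sqrt{\left(- \frac{284}{63} - \frac{116}{335}\right) + \left(\left(-47843 + 10395\right) - 117284\right)} = \sqrt{- \frac{102448}{21105} - 154732} = \sqrt{- \frac{3265721308}{21105}} = \frac{2 i \sqrt{1914529116815}}{7035}$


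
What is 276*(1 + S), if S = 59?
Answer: 16560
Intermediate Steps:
276*(1 + S) = 276*(1 + 59) = 276*60 = 16560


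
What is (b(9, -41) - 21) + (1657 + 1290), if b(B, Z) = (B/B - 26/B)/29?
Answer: 763669/261 ≈ 2925.9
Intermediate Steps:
b(B, Z) = 1/29 - 26/(29*B) (b(B, Z) = (1 - 26/B)*(1/29) = 1/29 - 26/(29*B))
(b(9, -41) - 21) + (1657 + 1290) = ((1/29)*(-26 + 9)/9 - 21) + (1657 + 1290) = ((1/29)*(1/9)*(-17) - 21) + 2947 = (-17/261 - 21) + 2947 = -5498/261 + 2947 = 763669/261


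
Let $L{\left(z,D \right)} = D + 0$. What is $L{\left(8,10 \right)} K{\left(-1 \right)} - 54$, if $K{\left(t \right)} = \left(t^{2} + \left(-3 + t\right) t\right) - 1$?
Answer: $-14$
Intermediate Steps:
$L{\left(z,D \right)} = D$
$K{\left(t \right)} = -1 + t^{2} + t \left(-3 + t\right)$ ($K{\left(t \right)} = \left(t^{2} + t \left(-3 + t\right)\right) - 1 = -1 + t^{2} + t \left(-3 + t\right)$)
$L{\left(8,10 \right)} K{\left(-1 \right)} - 54 = 10 \left(-1 - -3 + 2 \left(-1\right)^{2}\right) - 54 = 10 \left(-1 + 3 + 2 \cdot 1\right) - 54 = 10 \left(-1 + 3 + 2\right) - 54 = 10 \cdot 4 - 54 = 40 - 54 = -14$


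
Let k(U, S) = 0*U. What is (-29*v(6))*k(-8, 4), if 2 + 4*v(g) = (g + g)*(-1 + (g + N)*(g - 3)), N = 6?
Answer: 0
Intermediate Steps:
k(U, S) = 0
v(g) = -½ + g*(-1 + (-3 + g)*(6 + g))/2 (v(g) = -½ + ((g + g)*(-1 + (g + 6)*(g - 3)))/4 = -½ + ((2*g)*(-1 + (6 + g)*(-3 + g)))/4 = -½ + ((2*g)*(-1 + (-3 + g)*(6 + g)))/4 = -½ + (2*g*(-1 + (-3 + g)*(6 + g)))/4 = -½ + g*(-1 + (-3 + g)*(6 + g))/2)
(-29*v(6))*k(-8, 4) = -29*(-½ + (½)*6³ - 19/2*6 + (3/2)*6²)*0 = -29*(-½ + (½)*216 - 57 + (3/2)*36)*0 = -29*(-½ + 108 - 57 + 54)*0 = -29*209/2*0 = -6061/2*0 = 0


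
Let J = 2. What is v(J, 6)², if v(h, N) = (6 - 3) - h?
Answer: 1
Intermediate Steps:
v(h, N) = 3 - h
v(J, 6)² = (3 - 1*2)² = (3 - 2)² = 1² = 1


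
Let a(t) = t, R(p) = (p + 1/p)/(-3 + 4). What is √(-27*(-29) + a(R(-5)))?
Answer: √19445/5 ≈ 27.889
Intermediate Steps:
R(p) = p + 1/p (R(p) = (p + 1/p)/1 = (p + 1/p)*1 = p + 1/p)
√(-27*(-29) + a(R(-5))) = √(-27*(-29) + (-5 + 1/(-5))) = √(783 + (-5 - ⅕)) = √(783 - 26/5) = √(3889/5) = √19445/5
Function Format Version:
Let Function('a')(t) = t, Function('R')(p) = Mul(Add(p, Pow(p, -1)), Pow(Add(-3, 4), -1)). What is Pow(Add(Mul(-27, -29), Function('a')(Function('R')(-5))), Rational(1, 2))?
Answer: Mul(Rational(1, 5), Pow(19445, Rational(1, 2))) ≈ 27.889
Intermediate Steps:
Function('R')(p) = Add(p, Pow(p, -1)) (Function('R')(p) = Mul(Add(p, Pow(p, -1)), Pow(1, -1)) = Mul(Add(p, Pow(p, -1)), 1) = Add(p, Pow(p, -1)))
Pow(Add(Mul(-27, -29), Function('a')(Function('R')(-5))), Rational(1, 2)) = Pow(Add(Mul(-27, -29), Add(-5, Pow(-5, -1))), Rational(1, 2)) = Pow(Add(783, Add(-5, Rational(-1, 5))), Rational(1, 2)) = Pow(Add(783, Rational(-26, 5)), Rational(1, 2)) = Pow(Rational(3889, 5), Rational(1, 2)) = Mul(Rational(1, 5), Pow(19445, Rational(1, 2)))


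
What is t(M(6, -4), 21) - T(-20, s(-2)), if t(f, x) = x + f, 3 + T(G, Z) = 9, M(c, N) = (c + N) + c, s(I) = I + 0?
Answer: 23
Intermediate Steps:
s(I) = I
M(c, N) = N + 2*c (M(c, N) = (N + c) + c = N + 2*c)
T(G, Z) = 6 (T(G, Z) = -3 + 9 = 6)
t(f, x) = f + x
t(M(6, -4), 21) - T(-20, s(-2)) = ((-4 + 2*6) + 21) - 1*6 = ((-4 + 12) + 21) - 6 = (8 + 21) - 6 = 29 - 6 = 23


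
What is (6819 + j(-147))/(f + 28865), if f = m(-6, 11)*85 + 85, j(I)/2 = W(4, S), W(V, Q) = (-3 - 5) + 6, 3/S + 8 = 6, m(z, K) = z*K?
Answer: 1363/4668 ≈ 0.29199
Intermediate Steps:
m(z, K) = K*z
S = -3/2 (S = 3/(-8 + 6) = 3/(-2) = 3*(-½) = -3/2 ≈ -1.5000)
W(V, Q) = -2 (W(V, Q) = -8 + 6 = -2)
j(I) = -4 (j(I) = 2*(-2) = -4)
f = -5525 (f = (11*(-6))*85 + 85 = -66*85 + 85 = -5610 + 85 = -5525)
(6819 + j(-147))/(f + 28865) = (6819 - 4)/(-5525 + 28865) = 6815/23340 = 6815*(1/23340) = 1363/4668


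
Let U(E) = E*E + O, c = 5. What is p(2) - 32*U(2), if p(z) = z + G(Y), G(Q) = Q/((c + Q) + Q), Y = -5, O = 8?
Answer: -381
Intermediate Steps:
G(Q) = Q/(5 + 2*Q) (G(Q) = Q/((5 + Q) + Q) = Q/(5 + 2*Q))
U(E) = 8 + E**2 (U(E) = E*E + 8 = E**2 + 8 = 8 + E**2)
p(z) = 1 + z (p(z) = z - 5/(5 + 2*(-5)) = z - 5/(5 - 10) = z - 5/(-5) = z - 5*(-1/5) = z + 1 = 1 + z)
p(2) - 32*U(2) = (1 + 2) - 32*(8 + 2**2) = 3 - 32*(8 + 4) = 3 - 32*12 = 3 - 384 = -381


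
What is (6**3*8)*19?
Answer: 32832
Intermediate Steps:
(6**3*8)*19 = (216*8)*19 = 1728*19 = 32832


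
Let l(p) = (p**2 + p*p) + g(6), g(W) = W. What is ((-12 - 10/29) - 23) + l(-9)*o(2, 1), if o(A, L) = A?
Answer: 8719/29 ≈ 300.66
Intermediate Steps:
l(p) = 6 + 2*p**2 (l(p) = (p**2 + p*p) + 6 = (p**2 + p**2) + 6 = 2*p**2 + 6 = 6 + 2*p**2)
((-12 - 10/29) - 23) + l(-9)*o(2, 1) = ((-12 - 10/29) - 23) + (6 + 2*(-9)**2)*2 = ((-12 - 10*1/29) - 23) + (6 + 2*81)*2 = ((-12 - 10/29) - 23) + (6 + 162)*2 = (-358/29 - 23) + 168*2 = -1025/29 + 336 = 8719/29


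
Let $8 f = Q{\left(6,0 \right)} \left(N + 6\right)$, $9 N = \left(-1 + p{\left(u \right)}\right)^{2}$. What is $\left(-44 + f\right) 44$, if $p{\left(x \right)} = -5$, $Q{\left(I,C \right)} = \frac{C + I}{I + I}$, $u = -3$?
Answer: $- \frac{3817}{2} \approx -1908.5$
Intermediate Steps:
$Q{\left(I,C \right)} = \frac{C + I}{2 I}$
$N = 4$ ($N = \frac{\left(-1 - 5\right)^{2}}{9} = \frac{\left(-6\right)^{2}}{9} = \frac{1}{9} \cdot 36 = 4$)
$f = \frac{5}{8}$ ($f = \frac{\frac{0 + 6}{2 \cdot 6} \left(4 + 6\right)}{8} = \frac{\frac{1}{2} \cdot \frac{1}{6} \cdot 6 \cdot 10}{8} = \frac{\frac{1}{2} \cdot 10}{8} = \frac{1}{8} \cdot 5 = \frac{5}{8} \approx 0.625$)
$\left(-44 + f\right) 44 = \left(-44 + \frac{5}{8}\right) 44 = \left(- \frac{347}{8}\right) 44 = - \frac{3817}{2}$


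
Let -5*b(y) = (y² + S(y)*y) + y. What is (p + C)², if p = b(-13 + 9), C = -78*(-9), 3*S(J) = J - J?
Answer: 12236004/25 ≈ 4.8944e+5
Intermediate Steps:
S(J) = 0 (S(J) = (J - J)/3 = (⅓)*0 = 0)
b(y) = -y/5 - y²/5 (b(y) = -((y² + 0*y) + y)/5 = -((y² + 0) + y)/5 = -(y² + y)/5 = -(y + y²)/5 = -y/5 - y²/5)
C = 702
p = -12/5 (p = -(-13 + 9)*(1 + (-13 + 9))/5 = -⅕*(-4)*(1 - 4) = -⅕*(-4)*(-3) = -12/5 ≈ -2.4000)
(p + C)² = (-12/5 + 702)² = (3498/5)² = 12236004/25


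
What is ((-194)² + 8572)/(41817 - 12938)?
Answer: 46208/28879 ≈ 1.6001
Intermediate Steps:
((-194)² + 8572)/(41817 - 12938) = (37636 + 8572)/28879 = 46208*(1/28879) = 46208/28879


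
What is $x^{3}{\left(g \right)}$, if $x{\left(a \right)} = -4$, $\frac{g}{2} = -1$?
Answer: $-64$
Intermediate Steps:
$g = -2$ ($g = 2 \left(-1\right) = -2$)
$x^{3}{\left(g \right)} = \left(-4\right)^{3} = -64$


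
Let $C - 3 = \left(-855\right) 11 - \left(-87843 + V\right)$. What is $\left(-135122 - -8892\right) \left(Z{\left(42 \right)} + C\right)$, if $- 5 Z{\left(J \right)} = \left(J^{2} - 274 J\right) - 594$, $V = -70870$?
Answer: $-19108520678$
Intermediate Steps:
$Z{\left(J \right)} = \frac{594}{5} - \frac{J^{2}}{5} + \frac{274 J}{5}$ ($Z{\left(J \right)} = - \frac{\left(J^{2} - 274 J\right) - 594}{5} = - \frac{-594 + J^{2} - 274 J}{5} = \frac{594}{5} - \frac{J^{2}}{5} + \frac{274 J}{5}$)
$C = 149311$ ($C = 3 - -149308 = 3 + \left(-9405 + 158713\right) = 3 + 149308 = 149311$)
$\left(-135122 - -8892\right) \left(Z{\left(42 \right)} + C\right) = \left(-135122 - -8892\right) \left(\left(\frac{594}{5} - \frac{42^{2}}{5} + \frac{274}{5} \cdot 42\right) + 149311\right) = \left(-135122 + 8892\right) \left(\left(\frac{594}{5} - \frac{1764}{5} + \frac{11508}{5}\right) + 149311\right) = - 126230 \left(\left(\frac{594}{5} - \frac{1764}{5} + \frac{11508}{5}\right) + 149311\right) = - 126230 \left(\frac{10338}{5} + 149311\right) = \left(-126230\right) \frac{756893}{5} = -19108520678$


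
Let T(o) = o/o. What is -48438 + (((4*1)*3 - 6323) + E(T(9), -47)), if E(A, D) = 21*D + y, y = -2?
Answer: -55738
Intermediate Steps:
T(o) = 1
E(A, D) = -2 + 21*D (E(A, D) = 21*D - 2 = -2 + 21*D)
-48438 + (((4*1)*3 - 6323) + E(T(9), -47)) = -48438 + (((4*1)*3 - 6323) + (-2 + 21*(-47))) = -48438 + ((4*3 - 6323) + (-2 - 987)) = -48438 + ((12 - 6323) - 989) = -48438 + (-6311 - 989) = -48438 - 7300 = -55738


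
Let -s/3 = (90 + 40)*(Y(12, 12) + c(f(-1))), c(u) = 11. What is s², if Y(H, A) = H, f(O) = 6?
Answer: 80460900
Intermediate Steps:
s = -8970 (s = -3*(90 + 40)*(12 + 11) = -390*23 = -3*2990 = -8970)
s² = (-8970)² = 80460900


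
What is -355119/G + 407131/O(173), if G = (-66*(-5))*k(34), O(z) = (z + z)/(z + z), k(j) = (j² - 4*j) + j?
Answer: 47202649767/115940 ≈ 4.0713e+5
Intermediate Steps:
k(j) = j² - 3*j
O(z) = 1 (O(z) = (2*z)/((2*z)) = (2*z)*(1/(2*z)) = 1)
G = 347820 (G = (-66*(-5))*(34*(-3 + 34)) = 330*(34*31) = 330*1054 = 347820)
-355119/G + 407131/O(173) = -355119/347820 + 407131/1 = -355119*1/347820 + 407131*1 = -118373/115940 + 407131 = 47202649767/115940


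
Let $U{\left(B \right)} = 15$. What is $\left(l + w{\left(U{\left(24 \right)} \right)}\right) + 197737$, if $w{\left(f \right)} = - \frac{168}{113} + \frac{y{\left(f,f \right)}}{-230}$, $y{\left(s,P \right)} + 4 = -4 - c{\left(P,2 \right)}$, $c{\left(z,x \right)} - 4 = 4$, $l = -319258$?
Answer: $- \frac{1579183811}{12995} \approx -1.2152 \cdot 10^{5}$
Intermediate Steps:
$c{\left(z,x \right)} = 8$ ($c{\left(z,x \right)} = 4 + 4 = 8$)
$y{\left(s,P \right)} = -16$ ($y{\left(s,P \right)} = -4 - 12 = -16$)
$w{\left(f \right)} = - \frac{18416}{12995}$ ($w{\left(f \right)} = - \frac{168}{113} - \frac{16}{-230} = \left(-168\right) \frac{1}{113} - - \frac{8}{115} = - \frac{168}{113} + \frac{8}{115} = - \frac{18416}{12995}$)
$\left(l + w{\left(U{\left(24 \right)} \right)}\right) + 197737 = \left(-319258 - \frac{18416}{12995}\right) + 197737 = - \frac{4148776126}{12995} + 197737 = - \frac{1579183811}{12995}$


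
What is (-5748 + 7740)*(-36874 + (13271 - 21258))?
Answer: -89363112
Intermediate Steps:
(-5748 + 7740)*(-36874 + (13271 - 21258)) = 1992*(-36874 - 7987) = 1992*(-44861) = -89363112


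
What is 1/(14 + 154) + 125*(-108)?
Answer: -2267999/168 ≈ -13500.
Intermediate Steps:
1/(14 + 154) + 125*(-108) = 1/168 - 13500 = -2267999/168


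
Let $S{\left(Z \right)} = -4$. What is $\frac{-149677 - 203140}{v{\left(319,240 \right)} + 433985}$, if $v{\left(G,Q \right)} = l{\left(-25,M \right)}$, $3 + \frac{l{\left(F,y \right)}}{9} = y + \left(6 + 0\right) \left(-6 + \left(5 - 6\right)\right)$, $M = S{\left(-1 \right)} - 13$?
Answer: $- \frac{352817}{433427} \approx -0.81402$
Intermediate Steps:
$M = -17$ ($M = -4 - 13 = -17$)
$l{\left(F,y \right)} = -405 + 9 y$ ($l{\left(F,y \right)} = -27 + 9 \left(y + \left(6 + 0\right) \left(-6 + \left(5 - 6\right)\right)\right) = -27 + 9 \left(y + 6 \left(-6 + \left(5 - 6\right)\right)\right) = -27 + 9 \left(y + 6 \left(-6 - 1\right)\right) = -27 + 9 \left(y + 6 \left(-7\right)\right) = -27 + 9 \left(y - 42\right) = -27 + 9 \left(-42 + y\right) = -27 + \left(-378 + 9 y\right) = -405 + 9 y$)
$v{\left(G,Q \right)} = -558$ ($v{\left(G,Q \right)} = -405 + 9 \left(-17\right) = -405 - 153 = -558$)
$\frac{-149677 - 203140}{v{\left(319,240 \right)} + 433985} = \frac{-149677 - 203140}{-558 + 433985} = - \frac{352817}{433427}$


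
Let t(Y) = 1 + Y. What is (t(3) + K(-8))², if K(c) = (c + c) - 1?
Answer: 169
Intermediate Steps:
K(c) = -1 + 2*c (K(c) = 2*c - 1 = -1 + 2*c)
(t(3) + K(-8))² = ((1 + 3) + (-1 + 2*(-8)))² = (4 + (-1 - 16))² = (4 - 17)² = (-13)² = 169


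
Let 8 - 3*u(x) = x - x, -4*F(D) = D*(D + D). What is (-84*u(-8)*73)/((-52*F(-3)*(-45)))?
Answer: 8176/5265 ≈ 1.5529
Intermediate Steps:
F(D) = -D²/2 (F(D) = -D*(D + D)/4 = -D*2*D/4 = -D²/2)
u(x) = 8/3 (u(x) = 8/3 - (x - x)/3 = 8/3 - ⅓*0 = 8/3 + 0 = 8/3)
(-84*u(-8)*73)/((-52*F(-3)*(-45))) = (-84*8/3*73)/((-(-26)*(-3)²*(-45))) = (-224*73)/((-(-26)*9*(-45))) = -16352/(-52*(-9/2)*(-45)) = -16352/(234*(-45)) = -16352/(-10530) = -16352*(-1/10530) = 8176/5265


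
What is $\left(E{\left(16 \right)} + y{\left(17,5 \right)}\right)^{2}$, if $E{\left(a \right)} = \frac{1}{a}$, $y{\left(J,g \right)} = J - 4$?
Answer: $\frac{43681}{256} \approx 170.63$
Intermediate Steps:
$y{\left(J,g \right)} = -4 + J$ ($y{\left(J,g \right)} = J - 4 = -4 + J$)
$\left(E{\left(16 \right)} + y{\left(17,5 \right)}\right)^{2} = \left(\frac{1}{16} + \left(-4 + 17\right)\right)^{2} = \left(\frac{1}{16} + 13\right)^{2} = \left(\frac{209}{16}\right)^{2} = \frac{43681}{256}$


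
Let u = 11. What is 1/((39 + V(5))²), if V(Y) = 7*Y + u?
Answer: 1/7225 ≈ 0.00013841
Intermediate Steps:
V(Y) = 11 + 7*Y (V(Y) = 7*Y + 11 = 11 + 7*Y)
1/((39 + V(5))²) = 1/((39 + (11 + 7*5))²) = 1/((39 + (11 + 35))²) = 1/((39 + 46)²) = 1/(85²) = 1/7225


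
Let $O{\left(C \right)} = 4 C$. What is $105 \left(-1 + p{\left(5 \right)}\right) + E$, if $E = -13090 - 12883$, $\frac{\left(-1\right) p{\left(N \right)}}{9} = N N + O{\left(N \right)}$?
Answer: $-68603$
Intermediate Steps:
$p{\left(N \right)} = - 36 N - 9 N^{2}$ ($p{\left(N \right)} = - 9 \left(N N + 4 N\right) = - 9 \left(N^{2} + 4 N\right) = - 36 N - 9 N^{2}$)
$E = -25973$ ($E = -13090 - 12883 = -25973$)
$105 \left(-1 + p{\left(5 \right)}\right) + E = 105 \left(-1 + 9 \cdot 5 \left(-4 - 5\right)\right) - 25973 = 105 \left(-1 + 9 \cdot 5 \left(-9\right)\right) - 25973 = 105 \left(-1 - 405\right) - 25973 = 105 \left(-406\right) - 25973 = -42630 - 25973 = -68603$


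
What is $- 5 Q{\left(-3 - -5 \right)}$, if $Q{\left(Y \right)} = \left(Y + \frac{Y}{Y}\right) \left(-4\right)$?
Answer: $60$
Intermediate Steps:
$Q{\left(Y \right)} = -4 - 4 Y$ ($Q{\left(Y \right)} = \left(Y + 1\right) \left(-4\right) = \left(1 + Y\right) \left(-4\right) = -4 - 4 Y$)
$- 5 Q{\left(-3 - -5 \right)} = - 5 \left(-4 - 4 \left(-3 - -5\right)\right) = - 5 \left(-4 - 4 \left(-3 + 5\right)\right) = - 5 \left(-4 - 8\right) = \left(-5\right) \left(-12\right) = 60$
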